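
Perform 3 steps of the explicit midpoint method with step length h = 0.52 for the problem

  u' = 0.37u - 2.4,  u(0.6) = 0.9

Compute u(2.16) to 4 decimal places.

Midpoint: k1 = f(x_n, u_n); k2 = f(x_n + h/2, u_n + (h/2)·k1); u_{n+1} = u_n + h·k2.
x=0.600000, u=0.900000:
  k1 = f(0.600000, 0.900000) = -2.067000
  k2 = f(0.860000, 0.362580) = -2.265845
  u ← 0.900000 + 0.52·(-2.265845) = -0.278240
x=1.120000, u=-0.278240:
  k1 = f(1.120000, -0.278240) = -2.502949
  k2 = f(1.380000, -0.929006) = -2.743732
  u ← -0.278240 + 0.52·(-2.743732) = -1.704980
x=1.640000, u=-1.704980:
  k1 = f(1.640000, -1.704980) = -3.030843
  k2 = f(1.900000, -2.493000) = -3.322410
  u ← -1.704980 + 0.52·(-3.322410) = -3.432634
u(2.16) ≈ -3.4326

-3.4326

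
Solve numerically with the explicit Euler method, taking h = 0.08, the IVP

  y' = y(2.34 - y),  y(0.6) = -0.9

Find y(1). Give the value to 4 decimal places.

Euler: y_{n+1} = y_n + h·f(t_n, y_n).
t=0.600000, y=-0.900000: f=-2.916000 → y ← -0.900000 + 0.08·(-2.916000) = -1.133280
t=0.680000, y=-1.133280: f=-3.936199 → y ← -1.133280 + 0.08·(-3.936199) = -1.448176
t=0.760000, y=-1.448176: f=-5.485945 → y ← -1.448176 + 0.08·(-5.485945) = -1.887052
t=0.840000, y=-1.887052: f=-7.976664 → y ← -1.887052 + 0.08·(-7.976664) = -2.525185
t=0.920000, y=-2.525185: f=-12.285489 → y ← -2.525185 + 0.08·(-12.285489) = -3.508024
y(1) ≈ -3.5080

-3.5080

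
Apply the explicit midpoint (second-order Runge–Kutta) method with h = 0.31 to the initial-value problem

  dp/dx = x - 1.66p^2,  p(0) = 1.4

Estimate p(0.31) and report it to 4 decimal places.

1.0352

Midpoint: k1 = f(x_n, p_n); k2 = f(x_n + h/2, p_n + (h/2)·k1); p_{n+1} = p_n + h·k2.
x=0.000000, p=1.400000:
  k1 = f(0.000000, 1.400000) = -3.253600
  k2 = f(0.155000, 0.895692) = -1.176759
  p ← 1.400000 + 0.31·(-1.176759) = 1.035205
p(0.31) ≈ 1.0352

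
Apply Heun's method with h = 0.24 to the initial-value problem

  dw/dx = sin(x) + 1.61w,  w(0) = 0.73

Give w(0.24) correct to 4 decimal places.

Heun: k1 = f(x_n, w_n); k2 = f(x_n + h, w_n + h·k1); w_{n+1} = w_n + (h/2)·(k1 + k2).
x=0.000000, w=0.730000:
  k1 = f(0.000000, 0.730000) = 1.175300
  k2 = f(0.240000, 1.012072) = 1.867139
  w ← 0.730000 + (0.24/2)·(1.175300 + 1.867139) = 1.095093
w(0.24) ≈ 1.0951

1.0951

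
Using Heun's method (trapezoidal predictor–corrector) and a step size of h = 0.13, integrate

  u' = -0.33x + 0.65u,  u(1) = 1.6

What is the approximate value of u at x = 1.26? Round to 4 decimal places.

1.7892

Heun: k1 = f(x_n, u_n); k2 = f(x_n + h, u_n + h·k1); u_{n+1} = u_n + (h/2)·(k1 + k2).
x=1.000000, u=1.600000:
  k1 = f(1.000000, 1.600000) = 0.710000
  k2 = f(1.130000, 1.692300) = 0.727095
  u ← 1.600000 + (0.13/2)·(0.710000 + 0.727095) = 1.693411
x=1.130000, u=1.693411:
  k1 = f(1.130000, 1.693411) = 0.727817
  k2 = f(1.260000, 1.788027) = 0.746418
  u ← 1.693411 + (0.13/2)·(0.727817 + 0.746418) = 1.789236
u(1.26) ≈ 1.7892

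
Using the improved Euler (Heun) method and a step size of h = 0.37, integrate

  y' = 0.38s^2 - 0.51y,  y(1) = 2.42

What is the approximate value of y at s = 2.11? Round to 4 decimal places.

Heun: k1 = f(s_n, y_n); k2 = f(s_n + h, y_n + h·k1); y_{n+1} = y_n + (h/2)·(k1 + k2).
s=1.000000, y=2.420000:
  k1 = f(1.000000, 2.420000) = -0.854200
  k2 = f(1.370000, 2.103946) = -0.359790
  y ← 2.420000 + (0.37/2)·(-0.854200 + (-0.359790)) = 2.195412
s=1.370000, y=2.195412:
  k1 = f(1.370000, 2.195412) = -0.406438
  k2 = f(1.740000, 2.045030) = 0.107523
  y ← 2.195412 + (0.37/2)·(-0.406438 + 0.107523) = 2.140112
s=1.740000, y=2.140112:
  k1 = f(1.740000, 2.140112) = 0.059031
  k2 = f(2.110000, 2.161954) = 0.589202
  y ← 2.140112 + (0.37/2)·(0.059031 + 0.589202) = 2.260035
y(2.11) ≈ 2.2600

2.2600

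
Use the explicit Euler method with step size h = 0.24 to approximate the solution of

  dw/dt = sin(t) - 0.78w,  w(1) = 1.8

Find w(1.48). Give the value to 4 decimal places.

Euler: w_{n+1} = w_n + h·f(t_n, w_n).
t=1.000000, w=1.800000: f=-0.562529 → w ← 1.800000 + 0.24·(-0.562529) = 1.664993
t=1.240000, w=1.664993: f=-0.352911 → w ← 1.664993 + 0.24·(-0.352911) = 1.580294
w(1.48) ≈ 1.5803

1.5803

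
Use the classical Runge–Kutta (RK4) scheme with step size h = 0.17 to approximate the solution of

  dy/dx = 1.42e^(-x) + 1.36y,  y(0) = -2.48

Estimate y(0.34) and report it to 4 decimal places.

RK4: k1 = f(x_n, y_n); k2 = f(x_n + h/2, y_n + (h/2)·k1); k3 = f(x_n + h/2, y_n + (h/2)·k2); k4 = f(x_n + h, y_n + h·k3); y_{n+1} = y_n + (h/6)·(k1 + 2k2 + 2k3 + k4).
x=0.000000, y=-2.480000:
  k1 = f(0.000000, -2.480000) = -1.952800
  k2 = f(0.085000, -2.645988) = -2.294256
  k3 = f(0.085000, -2.675012) = -2.333729
  k4 = f(0.170000, -2.876734) = -2.714354
  y ← -2.480000 + (0.17/6)·(k1 + 2k2 + 2k3 + k4) = -2.874489
x=0.170000, y=-2.874489:
  k1 = f(0.170000, -2.874489) = -2.711300
  k2 = f(0.255000, -3.104949) = -3.122349
  k3 = f(0.255000, -3.139888) = -3.169867
  k4 = f(0.340000, -3.413366) = -3.631464
  y ← -2.874489 + (0.17/6)·(k1 + 2k2 + 2k3 + k4) = -3.410759
y(0.34) ≈ -3.4108

-3.4108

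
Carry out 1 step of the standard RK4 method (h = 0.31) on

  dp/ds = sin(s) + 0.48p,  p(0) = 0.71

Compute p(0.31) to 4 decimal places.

RK4: k1 = f(s_n, p_n); k2 = f(s_n + h/2, p_n + (h/2)·k1); k3 = f(s_n + h/2, p_n + (h/2)·k2); k4 = f(s_n + h, p_n + h·k3); p_{n+1} = p_n + (h/6)·(k1 + 2k2 + 2k3 + k4).
s=0.000000, p=0.710000:
  k1 = f(0.000000, 0.710000) = 0.340800
  k2 = f(0.155000, 0.762824) = 0.520536
  k3 = f(0.155000, 0.790683) = 0.533908
  k4 = f(0.310000, 0.875511) = 0.725304
  p ← 0.710000 + (0.31/6)·(k1 + 2k2 + 2k3 + k4) = 0.874041
p(0.31) ≈ 0.8740

0.8740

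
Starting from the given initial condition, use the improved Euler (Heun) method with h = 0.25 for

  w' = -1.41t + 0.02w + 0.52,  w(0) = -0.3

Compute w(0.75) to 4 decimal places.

-0.3099

Heun: k1 = f(t_n, w_n); k2 = f(t_n + h, w_n + h·k1); w_{n+1} = w_n + (h/2)·(k1 + k2).
t=0.000000, w=-0.300000:
  k1 = f(0.000000, -0.300000) = 0.514000
  k2 = f(0.250000, -0.171500) = 0.164070
  w ← -0.300000 + (0.25/2)·(0.514000 + 0.164070) = -0.215241
t=0.250000, w=-0.215241:
  k1 = f(0.250000, -0.215241) = 0.163195
  k2 = f(0.500000, -0.174442) = -0.188489
  w ← -0.215241 + (0.25/2)·(0.163195 + (-0.188489)) = -0.218403
t=0.500000, w=-0.218403:
  k1 = f(0.500000, -0.218403) = -0.189368
  k2 = f(0.750000, -0.265745) = -0.542815
  w ← -0.218403 + (0.25/2)·(-0.189368 + (-0.542815)) = -0.309926
w(0.75) ≈ -0.3099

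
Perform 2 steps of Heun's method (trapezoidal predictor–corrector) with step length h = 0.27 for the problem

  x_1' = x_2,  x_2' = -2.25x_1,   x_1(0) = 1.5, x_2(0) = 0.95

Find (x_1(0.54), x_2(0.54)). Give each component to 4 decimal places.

Heun on (x_1,x_2): k1 = f(s_n, state_n); k2 = f(s_n + h, state_n + h·k1); state_{n+1} = state_n + (h/2)·(k1 + k2).
0.000000: (1.500000, 0.950000)
  k1 = (0.950000, -3.375000)
  predictor → (1.756500, 0.038750)
  k2 = (0.038750, -3.952125)
  → (1.633481, -0.039162)
0.270000: (1.633481, -0.039162)
  k1 = (-0.039162, -3.675333)
  predictor → (1.622908, -1.031502)
  k2 = (-1.031502, -3.651542)
  → (1.488942, -1.028290)
(x_1(0.54), x_2(0.54)) ≈ (1.4889, -1.0283)

1.4889, -1.0283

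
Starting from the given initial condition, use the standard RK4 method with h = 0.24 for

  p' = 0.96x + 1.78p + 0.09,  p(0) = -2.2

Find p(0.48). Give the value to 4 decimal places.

RK4: k1 = f(x_n, p_n); k2 = f(x_n + h/2, p_n + (h/2)·k1); k3 = f(x_n + h/2, p_n + (h/2)·k2); k4 = f(x_n + h, p_n + h·k3); p_{n+1} = p_n + (h/6)·(k1 + 2k2 + 2k3 + k4).
x=0.000000, p=-2.200000:
  k1 = f(0.000000, -2.200000) = -3.826000
  k2 = f(0.120000, -2.659120) = -4.528034
  k3 = f(0.120000, -2.743364) = -4.677988
  k4 = f(0.240000, -3.322717) = -5.594036
  p ← -2.200000 + (0.24/6)·(k1 + 2k2 + 2k3 + k4) = -3.313283
x=0.240000, p=-3.313283:
  k1 = f(0.240000, -3.313283) = -5.577244
  k2 = f(0.360000, -3.982552) = -6.653343
  k3 = f(0.360000, -4.111684) = -6.883198
  k4 = f(0.480000, -4.965251) = -8.287346
  p ← -3.313283 + (0.24/6)·(k1 + 2k2 + 2k3 + k4) = -4.950790
p(0.48) ≈ -4.9508

-4.9508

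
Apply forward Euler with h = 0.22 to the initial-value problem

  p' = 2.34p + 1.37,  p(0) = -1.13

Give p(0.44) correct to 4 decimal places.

-1.8350

Euler: p_{n+1} = p_n + h·f(x_n, p_n).
x=0.000000, p=-1.130000: f=-1.274200 → p ← -1.130000 + 0.22·(-1.274200) = -1.410324
x=0.220000, p=-1.410324: f=-1.930158 → p ← -1.410324 + 0.22·(-1.930158) = -1.834959
p(0.44) ≈ -1.8350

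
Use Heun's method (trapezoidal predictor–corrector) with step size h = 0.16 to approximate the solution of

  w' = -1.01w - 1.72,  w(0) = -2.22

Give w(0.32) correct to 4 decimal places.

Heun: k1 = f(t_n, w_n); k2 = f(t_n + h, w_n + h·k1); w_{n+1} = w_n + (h/2)·(k1 + k2).
t=0.000000, w=-2.220000:
  k1 = f(0.000000, -2.220000) = 0.522200
  k2 = f(0.160000, -2.136448) = 0.437812
  w ← -2.220000 + (0.16/2)·(0.522200 + 0.437812) = -2.143199
t=0.160000, w=-2.143199:
  k1 = f(0.160000, -2.143199) = 0.444631
  k2 = f(0.320000, -2.072058) = 0.372779
  w ← -2.143199 + (0.16/2)·(0.444631 + 0.372779) = -2.077806
w(0.32) ≈ -2.0778

-2.0778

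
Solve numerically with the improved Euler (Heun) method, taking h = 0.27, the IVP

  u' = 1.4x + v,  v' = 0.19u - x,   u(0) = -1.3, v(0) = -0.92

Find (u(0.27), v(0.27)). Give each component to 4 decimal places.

-1.5064, -1.0295

Heun on (u,v): k1 = f(x_n, state_n); k2 = f(x_n + h, state_n + h·k1); state_{n+1} = state_n + (h/2)·(k1 + k2).
0.000000: (-1.300000, -0.920000)
  k1 = (-0.920000, -0.247000)
  predictor → (-1.548400, -0.986690)
  k2 = (-0.608690, -0.564196)
  → (-1.506373, -1.029511)
(u(0.27), v(0.27)) ≈ (-1.5064, -1.0295)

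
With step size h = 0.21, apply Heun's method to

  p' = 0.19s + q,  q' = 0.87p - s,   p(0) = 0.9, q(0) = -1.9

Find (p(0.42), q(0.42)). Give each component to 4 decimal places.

0.1637, -1.7984

Heun on (p,q): k1 = f(s_n, state_n); k2 = f(s_n + h, state_n + h·k1); state_{n+1} = state_n + (h/2)·(k1 + k2).
0.000000: (0.900000, -1.900000)
  k1 = (-1.900000, 0.783000)
  predictor → (0.501000, -1.735570)
  k2 = (-1.695670, 0.225870)
  → (0.522455, -1.794069)
0.210000: (0.522455, -1.794069)
  k1 = (-1.754169, 0.244536)
  predictor → (0.154079, -1.742716)
  k2 = (-1.662916, -0.285951)
  → (0.163661, -1.798417)
(p(0.42), q(0.42)) ≈ (0.1637, -1.7984)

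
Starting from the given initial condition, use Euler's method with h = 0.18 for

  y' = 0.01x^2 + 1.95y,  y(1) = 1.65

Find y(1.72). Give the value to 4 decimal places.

5.5145

Euler: y_{n+1} = y_n + h·f(x_n, y_n).
x=1.000000, y=1.650000: f=3.227500 → y ← 1.650000 + 0.18·3.227500 = 2.230950
x=1.180000, y=2.230950: f=4.364276 → y ← 2.230950 + 0.18·4.364276 = 3.016520
x=1.360000, y=3.016520: f=5.900710 → y ← 3.016520 + 0.18·5.900710 = 4.078647
x=1.540000, y=4.078647: f=7.977079 → y ← 4.078647 + 0.18·7.977079 = 5.514522
y(1.72) ≈ 5.5145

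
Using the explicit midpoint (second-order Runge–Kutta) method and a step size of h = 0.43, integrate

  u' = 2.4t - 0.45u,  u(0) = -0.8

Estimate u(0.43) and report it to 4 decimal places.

-0.4383

Midpoint: k1 = f(t_n, u_n); k2 = f(t_n + h/2, u_n + (h/2)·k1); u_{n+1} = u_n + h·k2.
t=0.000000, u=-0.800000:
  k1 = f(0.000000, -0.800000) = 0.360000
  k2 = f(0.215000, -0.722600) = 0.841170
  u ← -0.800000 + 0.43·0.841170 = -0.438297
u(0.43) ≈ -0.4383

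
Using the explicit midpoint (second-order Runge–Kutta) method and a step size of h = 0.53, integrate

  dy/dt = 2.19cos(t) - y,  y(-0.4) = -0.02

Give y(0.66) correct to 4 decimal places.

Midpoint: k1 = f(t_n, y_n); k2 = f(t_n + h/2, y_n + (h/2)·k1); y_{n+1} = y_n + h·k2.
t=-0.400000, y=-0.020000:
  k1 = f(-0.400000, -0.020000) = 2.037124
  k2 = f(-0.135000, 0.519838) = 1.650236
  y ← -0.020000 + 0.53·1.650236 = 0.854625
t=0.130000, y=0.854625:
  k1 = f(0.130000, 0.854625) = 1.316895
  k2 = f(0.395000, 1.203602) = 0.817760
  y ← 0.854625 + 0.53·0.817760 = 1.288038
y(0.66) ≈ 1.2880

1.2880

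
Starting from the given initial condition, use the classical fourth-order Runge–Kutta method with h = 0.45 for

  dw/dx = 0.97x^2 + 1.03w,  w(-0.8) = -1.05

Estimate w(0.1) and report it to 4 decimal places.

RK4: k1 = f(x_n, w_n); k2 = f(x_n + h/2, w_n + (h/2)·k1); k3 = f(x_n + h/2, w_n + (h/2)·k2); k4 = f(x_n + h, w_n + h·k3); w_{n+1} = w_n + (h/6)·(k1 + 2k2 + 2k3 + k4).
x=-0.800000, w=-1.050000:
  k1 = f(-0.800000, -1.050000) = -0.460700
  k2 = f(-0.575000, -1.153658) = -0.867561
  k3 = f(-0.575000, -1.245201) = -0.961851
  k4 = f(-0.350000, -1.482833) = -1.408493
  w ← -1.050000 + (0.45/6)·(k1 + 2k2 + 2k3 + k4) = -1.464601
x=-0.350000, w=-1.464601:
  k1 = f(-0.350000, -1.464601) = -1.389714
  k2 = f(-0.125000, -1.777287) = -1.815449
  k3 = f(-0.125000, -1.873077) = -1.914113
  k4 = f(0.100000, -2.325952) = -2.386031
  w ← -1.464601 + (0.45/6)·(k1 + 2k2 + 2k3 + k4) = -2.307217
w(0.1) ≈ -2.3072

-2.3072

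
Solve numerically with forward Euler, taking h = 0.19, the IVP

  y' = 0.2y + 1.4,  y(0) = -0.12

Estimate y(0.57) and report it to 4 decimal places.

0.6945

Euler: y_{n+1} = y_n + h·f(t_n, y_n).
t=0.000000, y=-0.120000: f=1.376000 → y ← -0.120000 + 0.19·1.376000 = 0.141440
t=0.190000, y=0.141440: f=1.428288 → y ← 0.141440 + 0.19·1.428288 = 0.412815
t=0.380000, y=0.412815: f=1.482563 → y ← 0.412815 + 0.19·1.482563 = 0.694502
y(0.57) ≈ 0.6945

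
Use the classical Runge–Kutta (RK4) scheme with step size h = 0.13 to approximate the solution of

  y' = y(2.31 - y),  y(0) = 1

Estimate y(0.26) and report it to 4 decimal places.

RK4: k1 = f(s_n, y_n); k2 = f(s_n + h/2, y_n + (h/2)·k1); k3 = f(s_n + h/2, y_n + (h/2)·k2); k4 = f(s_n + h, y_n + h·k3); y_{n+1} = y_n + (h/6)·(k1 + 2k2 + 2k3 + k4).
s=0.000000, y=1.000000:
  k1 = f(0.000000, 1.000000) = 1.310000
  k2 = f(0.065000, 1.085150) = 1.329146
  k3 = f(0.065000, 1.086394) = 1.329318
  k4 = f(0.130000, 1.172811) = 1.333708
  y ← 1.000000 + (0.13/6)·(k1 + 2k2 + 2k3 + k4) = 1.172480
s=0.130000, y=1.172480:
  k1 = f(0.130000, 1.172480) = 1.333719
  k2 = f(0.195000, 1.259172) = 1.323173
  k3 = f(0.195000, 1.258487) = 1.323316
  k4 = f(0.260000, 1.344511) = 1.298110
  y ← 1.172480 + (0.13/6)·(k1 + 2k2 + 2k3 + k4) = 1.344185
y(0.26) ≈ 1.3442

1.3442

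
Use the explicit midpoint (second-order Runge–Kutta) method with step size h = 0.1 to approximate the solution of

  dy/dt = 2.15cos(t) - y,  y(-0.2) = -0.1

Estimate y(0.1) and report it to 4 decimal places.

Midpoint: k1 = f(t_n, y_n); k2 = f(t_n + h/2, y_n + (h/2)·k1); y_{n+1} = y_n + h·k2.
t=-0.200000, y=-0.100000:
  k1 = f(-0.200000, -0.100000) = 2.207143
  k2 = f(-0.150000, 0.010357) = 2.115501
  y ← -0.100000 + 0.1·2.115501 = 0.111550
t=-0.100000, y=0.111550:
  k1 = f(-0.100000, 0.111550) = 2.027709
  k2 = f(-0.050000, 0.212936) = 1.934378
  y ← 0.111550 + 0.1·1.934378 = 0.304988
t=0.000000, y=0.304988:
  k1 = f(0.000000, 0.304988) = 1.845012
  k2 = f(0.050000, 0.397238) = 1.750075
  y ← 0.304988 + 0.1·1.750075 = 0.479995
y(0.1) ≈ 0.4800

0.4800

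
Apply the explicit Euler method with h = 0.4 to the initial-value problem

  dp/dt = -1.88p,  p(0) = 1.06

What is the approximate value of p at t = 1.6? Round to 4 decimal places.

0.0040

Euler: p_{n+1} = p_n + h·f(t_n, p_n).
t=0.000000, p=1.060000: f=-1.992800 → p ← 1.060000 + 0.4·(-1.992800) = 0.262880
t=0.400000, p=0.262880: f=-0.494214 → p ← 0.262880 + 0.4·(-0.494214) = 0.065194
t=0.800000, p=0.065194: f=-0.122565 → p ← 0.065194 + 0.4·(-0.122565) = 0.016168
t=1.200000, p=0.016168: f=-0.030396 → p ← 0.016168 + 0.4·(-0.030396) = 0.004010
p(1.6) ≈ 0.0040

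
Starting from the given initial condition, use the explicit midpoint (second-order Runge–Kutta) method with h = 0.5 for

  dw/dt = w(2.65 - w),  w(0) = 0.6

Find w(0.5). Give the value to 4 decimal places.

1.3907

Midpoint: k1 = f(t_n, w_n); k2 = f(t_n + h/2, w_n + (h/2)·k1); w_{n+1} = w_n + h·k2.
t=0.000000, w=0.600000:
  k1 = f(0.000000, 0.600000) = 1.230000
  k2 = f(0.250000, 0.907500) = 1.581319
  w ← 0.600000 + 0.5·1.581319 = 1.390659
w(0.5) ≈ 1.3907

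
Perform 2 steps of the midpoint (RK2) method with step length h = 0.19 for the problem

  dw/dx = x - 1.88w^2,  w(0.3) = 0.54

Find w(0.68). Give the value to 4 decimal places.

0.5351

Midpoint: k1 = f(x_n, w_n); k2 = f(x_n + h/2, w_n + (h/2)·k1); w_{n+1} = w_n + h·k2.
x=0.300000, w=0.540000:
  k1 = f(0.300000, 0.540000) = -0.248208
  k2 = f(0.395000, 0.516420) = -0.106377
  w ← 0.540000 + 0.19·(-0.106377) = 0.519788
x=0.490000, w=0.519788:
  k1 = f(0.490000, 0.519788) = -0.017938
  k2 = f(0.585000, 0.518084) = 0.080387
  w ← 0.519788 + 0.19·0.080387 = 0.535062
w(0.68) ≈ 0.5351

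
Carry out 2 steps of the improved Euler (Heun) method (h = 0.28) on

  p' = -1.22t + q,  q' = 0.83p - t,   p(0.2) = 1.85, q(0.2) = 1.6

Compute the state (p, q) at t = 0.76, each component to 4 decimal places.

2.6304, 2.3698

Heun on (p,q): k1 = f(t_n, state_n); k2 = f(t_n + h, state_n + h·k1); state_{n+1} = state_n + (h/2)·(k1 + k2).
0.200000: (1.850000, 1.600000)
  k1 = (1.356000, 1.335500)
  predictor → (2.229680, 1.973940)
  k2 = (1.388340, 1.370634)
  → (2.234208, 1.978859)
0.480000: (2.234208, 1.978859)
  k1 = (1.393259, 1.374392)
  predictor → (2.624320, 2.363689)
  k2 = (1.436489, 1.418186)
  → (2.630372, 2.369820)
(p(0.76), q(0.76)) ≈ (2.6304, 2.3698)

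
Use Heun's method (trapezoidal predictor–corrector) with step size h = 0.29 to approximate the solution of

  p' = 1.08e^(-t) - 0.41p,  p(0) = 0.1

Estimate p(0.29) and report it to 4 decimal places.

Heun: k1 = f(t_n, p_n); k2 = f(t_n + h, p_n + h·k1); p_{n+1} = p_n + (h/2)·(k1 + k2).
t=0.000000, p=0.100000:
  k1 = f(0.000000, 0.100000) = 1.039000
  k2 = f(0.290000, 0.401310) = 0.643588
  p ← 0.100000 + (0.29/2)·(1.039000 + 0.643588) = 0.343975
p(0.29) ≈ 0.3440

0.3440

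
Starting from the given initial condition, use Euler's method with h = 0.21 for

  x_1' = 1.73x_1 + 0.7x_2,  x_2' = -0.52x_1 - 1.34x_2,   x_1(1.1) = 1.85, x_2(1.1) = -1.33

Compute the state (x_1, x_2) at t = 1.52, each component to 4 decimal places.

Euler on (x_1,x_2): x_1_{n+1} = x_1_n + h·x_1', x_2_{n+1} = x_2_n + h·x_2'.
1.100000: (1.850000, -1.330000); f=(2.269500, 0.820200) → (2.326595, -1.157758)
1.310000: (2.326595, -1.157758); f=(3.214579, 0.341566) → (3.001657, -1.086029)
(x_1(1.52), x_2(1.52)) ≈ (3.0017, -1.0860)

3.0017, -1.0860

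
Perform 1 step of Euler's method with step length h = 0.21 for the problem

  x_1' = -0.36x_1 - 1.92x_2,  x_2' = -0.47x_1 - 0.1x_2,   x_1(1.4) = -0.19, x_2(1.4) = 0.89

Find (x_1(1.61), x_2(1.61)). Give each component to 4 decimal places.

Euler on (x_1,x_2): x_1_{n+1} = x_1_n + h·x_1', x_2_{n+1} = x_2_n + h·x_2'.
1.400000: (-0.190000, 0.890000); f=(-1.640400, 0.000300) → (-0.534484, 0.890063)
(x_1(1.61), x_2(1.61)) ≈ (-0.5345, 0.8901)

-0.5345, 0.8901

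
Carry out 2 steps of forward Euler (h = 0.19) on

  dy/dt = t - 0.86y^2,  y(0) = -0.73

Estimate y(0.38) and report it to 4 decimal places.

Euler: y_{n+1} = y_n + h·f(t_n, y_n).
t=0.000000, y=-0.730000: f=-0.458294 → y ← -0.730000 + 0.19·(-0.458294) = -0.817076
t=0.190000, y=-0.817076: f=-0.384147 → y ← -0.817076 + 0.19·(-0.384147) = -0.890064
y(0.38) ≈ -0.8901

-0.8901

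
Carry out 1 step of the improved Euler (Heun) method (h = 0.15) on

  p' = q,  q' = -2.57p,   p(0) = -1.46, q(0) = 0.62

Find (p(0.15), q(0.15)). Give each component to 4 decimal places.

Heun on (p,q): k1 = f(s_n, state_n); k2 = f(s_n + h, state_n + h·k1); state_{n+1} = state_n + (h/2)·(k1 + k2).
0.000000: (-1.460000, 0.620000)
  k1 = (0.620000, 3.752200)
  predictor → (-1.367000, 1.182830)
  k2 = (1.182830, 3.513190)
  → (-1.324788, 1.164904)
(p(0.15), q(0.15)) ≈ (-1.3248, 1.1649)

-1.3248, 1.1649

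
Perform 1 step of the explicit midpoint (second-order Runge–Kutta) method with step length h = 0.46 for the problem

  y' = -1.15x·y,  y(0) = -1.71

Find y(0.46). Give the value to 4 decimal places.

-1.5019

Midpoint: k1 = f(x_n, y_n); k2 = f(x_n + h/2, y_n + (h/2)·k1); y_{n+1} = y_n + h·k2.
x=0.000000, y=-1.710000:
  k1 = f(0.000000, -1.710000) = 0.000000
  k2 = f(0.230000, -1.710000) = 0.452295
  y ← -1.710000 + 0.46·0.452295 = -1.501944
y(0.46) ≈ -1.5019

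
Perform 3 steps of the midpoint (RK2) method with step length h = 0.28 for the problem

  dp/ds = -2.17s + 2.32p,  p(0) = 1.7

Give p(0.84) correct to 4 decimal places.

Midpoint: k1 = f(s_n, p_n); k2 = f(s_n + h/2, p_n + (h/2)·k1); p_{n+1} = p_n + h·k2.
s=0.000000, p=1.700000:
  k1 = f(0.000000, 1.700000) = 3.944000
  k2 = f(0.140000, 2.252160) = 4.921211
  p ← 1.700000 + 0.28·4.921211 = 3.077939
s=0.280000, p=3.077939:
  k1 = f(0.280000, 3.077939) = 6.533219
  k2 = f(0.420000, 3.992590) = 8.351408
  p ← 3.077939 + 0.28·8.351408 = 5.416333
s=0.560000, p=5.416333:
  k1 = f(0.560000, 5.416333) = 11.350694
  k2 = f(0.700000, 7.005431) = 14.733599
  p ← 5.416333 + 0.28·14.733599 = 9.541741
p(0.84) ≈ 9.5417

9.5417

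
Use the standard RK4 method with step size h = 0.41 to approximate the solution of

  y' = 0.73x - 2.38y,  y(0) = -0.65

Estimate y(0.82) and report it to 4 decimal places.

0.0461

RK4: k1 = f(x_n, y_n); k2 = f(x_n + h/2, y_n + (h/2)·k1); k3 = f(x_n + h/2, y_n + (h/2)·k2); k4 = f(x_n + h, y_n + h·k3); y_{n+1} = y_n + (h/6)·(k1 + 2k2 + 2k3 + k4).
x=0.000000, y=-0.650000:
  k1 = f(0.000000, -0.650000) = 1.547000
  k2 = f(0.205000, -0.332865) = 0.941869
  k3 = f(0.205000, -0.456917) = 1.237112
  k4 = f(0.410000, -0.142784) = 0.639126
  y ← -0.650000 + (0.41/6)·(k1 + 2k2 + 2k3 + k4) = -0.202821
x=0.410000, y=-0.202821:
  k1 = f(0.410000, -0.202821) = 0.782013
  k2 = f(0.615000, -0.042508) = 0.550119
  k3 = f(0.615000, -0.090046) = 0.663260
  k4 = f(0.820000, 0.069116) = 0.434104
  y ← -0.202821 + (0.41/6)·(k1 + 2k2 + 2k3 + k4) = 0.046109
y(0.82) ≈ 0.0461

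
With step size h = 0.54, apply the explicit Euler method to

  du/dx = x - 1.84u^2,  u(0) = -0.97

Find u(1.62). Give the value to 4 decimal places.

Euler: u_{n+1} = u_n + h·f(x_n, u_n).
x=0.000000, u=-0.970000: f=-1.731256 → u ← -0.970000 + 0.54·(-1.731256) = -1.904878
x=0.540000, u=-1.904878: f=-6.136552 → u ← -1.904878 + 0.54·(-6.136552) = -5.218617
x=1.080000, u=-5.218617: f=-49.030484 → u ← -5.218617 + 0.54·(-49.030484) = -31.695078
u(1.62) ≈ -31.6951

-31.6951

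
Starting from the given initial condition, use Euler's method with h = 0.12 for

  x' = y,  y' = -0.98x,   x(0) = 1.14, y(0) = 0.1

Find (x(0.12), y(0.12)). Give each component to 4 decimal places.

1.1520, -0.0341

Euler on (x,y): x_{n+1} = x_n + h·x', y_{n+1} = y_n + h·y'.
0.000000: (1.140000, 0.100000); f=(0.100000, -1.117200) → (1.152000, -0.034064)
(x(0.12), y(0.12)) ≈ (1.1520, -0.0341)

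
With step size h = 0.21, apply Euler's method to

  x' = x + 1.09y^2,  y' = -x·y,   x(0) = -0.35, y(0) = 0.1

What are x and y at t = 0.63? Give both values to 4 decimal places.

Euler on (x,y): x_{n+1} = x_n + h·x', y_{n+1} = y_n + h·y'.
0.000000: (-0.350000, 0.100000); f=(-0.339100, 0.035000) → (-0.421211, 0.107350)
0.210000: (-0.421211, 0.107350); f=(-0.408650, 0.045217) → (-0.507027, 0.116846)
0.420000: (-0.507027, 0.116846); f=(-0.492146, 0.059244) → (-0.610378, 0.129287)
(x(0.63), y(0.63)) ≈ (-0.6104, 0.1293)

-0.6104, 0.1293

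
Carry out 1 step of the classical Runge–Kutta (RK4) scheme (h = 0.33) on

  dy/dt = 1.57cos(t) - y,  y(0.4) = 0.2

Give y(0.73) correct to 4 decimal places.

0.5126

RK4: k1 = f(t_n, y_n); k2 = f(t_n + h/2, y_n + (h/2)·k1); k3 = f(t_n + h/2, y_n + (h/2)·k2); k4 = f(t_n + h, y_n + h·k3); y_{n+1} = y_n + (h/6)·(k1 + 2k2 + 2k3 + k4).
t=0.400000, y=0.200000:
  k1 = f(0.400000, 0.200000) = 1.246066
  k2 = f(0.565000, 0.405601) = 0.920403
  k3 = f(0.565000, 0.351867) = 0.974138
  k4 = f(0.730000, 0.521465) = 0.648458
  y ← 0.200000 + (0.33/6)·(k1 + 2k2 + 2k3 + k4) = 0.512598
y(0.73) ≈ 0.5126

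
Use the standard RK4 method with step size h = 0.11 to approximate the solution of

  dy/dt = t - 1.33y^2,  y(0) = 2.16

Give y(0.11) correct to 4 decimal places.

1.6465

RK4: k1 = f(t_n, y_n); k2 = f(t_n + h/2, y_n + (h/2)·k1); k3 = f(t_n + h/2, y_n + (h/2)·k2); k4 = f(t_n + h, y_n + h·k3); y_{n+1} = y_n + (h/6)·(k1 + 2k2 + 2k3 + k4).
t=0.000000, y=2.160000:
  k1 = f(0.000000, 2.160000) = -6.205248
  k2 = f(0.055000, 1.818711) = -4.344256
  k3 = f(0.055000, 1.921066) = -4.853357
  k4 = f(0.110000, 1.626131) = -3.406920
  y ← 2.160000 + (0.11/6)·(k1 + 2k2 + 2k3 + k4) = 1.646531
y(0.11) ≈ 1.6465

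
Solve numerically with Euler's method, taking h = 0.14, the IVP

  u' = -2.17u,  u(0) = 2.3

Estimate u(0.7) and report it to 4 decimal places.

Euler: u_{n+1} = u_n + h·f(s_n, u_n).
s=0.000000, u=2.300000: f=-4.991000 → u ← 2.300000 + 0.14·(-4.991000) = 1.601260
s=0.140000, u=1.601260: f=-3.474734 → u ← 1.601260 + 0.14·(-3.474734) = 1.114797
s=0.280000, u=1.114797: f=-2.419110 → u ← 1.114797 + 0.14·(-2.419110) = 0.776122
s=0.420000, u=0.776122: f=-1.684184 → u ← 0.776122 + 0.14·(-1.684184) = 0.540336
s=0.560000, u=0.540336: f=-1.172529 → u ← 0.540336 + 0.14·(-1.172529) = 0.376182
u(0.7) ≈ 0.3762

0.3762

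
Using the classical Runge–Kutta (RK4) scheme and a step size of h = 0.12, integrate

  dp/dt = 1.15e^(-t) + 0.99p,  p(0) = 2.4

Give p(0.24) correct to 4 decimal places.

3.3220

RK4: k1 = f(t_n, p_n); k2 = f(t_n + h/2, p_n + (h/2)·k1); k3 = f(t_n + h/2, p_n + (h/2)·k2); k4 = f(t_n + h, p_n + h·k3); p_{n+1} = p_n + (h/6)·(k1 + 2k2 + 2k3 + k4).
t=0.000000, p=2.400000:
  k1 = f(0.000000, 2.400000) = 3.526000
  k2 = f(0.060000, 2.611560) = 3.668474
  k3 = f(0.060000, 2.620108) = 3.676937
  k4 = f(0.120000, 2.841232) = 3.832779
  p ← 2.400000 + (0.12/6)·(k1 + 2k2 + 2k3 + k4) = 2.840992
t=0.120000, p=2.840992:
  k1 = f(0.120000, 2.840992) = 3.832541
  k2 = f(0.180000, 3.070944) = 4.000796
  k3 = f(0.180000, 3.081040) = 4.010790
  k4 = f(0.240000, 3.322287) = 4.193686
  p ← 2.840992 + (0.12/6)·(k1 + 2k2 + 2k3 + k4) = 3.321980
p(0.24) ≈ 3.3220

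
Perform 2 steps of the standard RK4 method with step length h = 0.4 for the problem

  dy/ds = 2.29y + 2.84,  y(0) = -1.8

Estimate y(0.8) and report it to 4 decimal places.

-4.7194

RK4: k1 = f(s_n, y_n); k2 = f(s_n + h/2, y_n + (h/2)·k1); k3 = f(s_n + h/2, y_n + (h/2)·k2); k4 = f(s_n + h, y_n + h·k3); y_{n+1} = y_n + (h/6)·(k1 + 2k2 + 2k3 + k4).
s=0.000000, y=-1.800000:
  k1 = f(0.000000, -1.800000) = -1.282000
  k2 = f(0.200000, -2.056400) = -1.869156
  k3 = f(0.200000, -2.173831) = -2.138073
  k4 = f(0.400000, -2.655229) = -3.240475
  y ← -1.800000 + (0.4/6)·(k1 + 2k2 + 2k3 + k4) = -2.635796
s=0.400000, y=-2.635796:
  k1 = f(0.400000, -2.635796) = -3.195972
  k2 = f(0.600000, -3.274990) = -4.659727
  k3 = f(0.600000, -3.567741) = -5.330127
  k4 = f(0.800000, -4.767846) = -8.078368
  y ← -2.635796 + (0.4/6)·(k1 + 2k2 + 2k3 + k4) = -4.719399
y(0.8) ≈ -4.7194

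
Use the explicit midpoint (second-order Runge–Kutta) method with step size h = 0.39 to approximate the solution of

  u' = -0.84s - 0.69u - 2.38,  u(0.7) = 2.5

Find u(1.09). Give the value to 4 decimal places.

Midpoint: k1 = f(s_n, u_n); k2 = f(s_n + h/2, u_n + (h/2)·k1); u_{n+1} = u_n + h·k2.
s=0.700000, u=2.500000:
  k1 = f(0.700000, 2.500000) = -4.693000
  k2 = f(0.895000, 1.584865) = -4.225357
  u ← 2.500000 + 0.39·(-4.225357) = 0.852111
u(1.09) ≈ 0.8521

0.8521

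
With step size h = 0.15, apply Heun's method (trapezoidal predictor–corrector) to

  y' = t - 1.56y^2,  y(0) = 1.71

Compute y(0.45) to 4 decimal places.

Heun: k1 = f(t_n, y_n); k2 = f(t_n + h, y_n + h·k1); y_{n+1} = y_n + (h/2)·(k1 + k2).
t=0.000000, y=1.710000:
  k1 = f(0.000000, 1.710000) = -4.561596
  k2 = f(0.150000, 1.025761) = -1.491408
  y ← 1.710000 + (0.15/2)·(-4.561596 + (-1.491408)) = 1.256025
t=0.150000, y=1.256025:
  k1 = f(0.150000, 1.256025) = -2.311053
  k2 = f(0.300000, 0.909367) = -0.990039
  y ← 1.256025 + (0.15/2)·(-2.311053 + (-0.990039)) = 1.008443
t=0.300000, y=1.008443:
  k1 = f(0.300000, 1.008443) = -1.286453
  k2 = f(0.450000, 0.815475) = -0.587399
  y ← 1.008443 + (0.15/2)·(-1.286453 + (-0.587399)) = 0.867904
y(0.45) ≈ 0.8679

0.8679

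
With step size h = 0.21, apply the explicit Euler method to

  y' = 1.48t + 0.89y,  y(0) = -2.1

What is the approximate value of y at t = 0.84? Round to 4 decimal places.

Euler: y_{n+1} = y_n + h·f(t_n, y_n).
t=0.000000, y=-2.100000: f=-1.869000 → y ← -2.100000 + 0.21·(-1.869000) = -2.492490
t=0.210000, y=-2.492490: f=-1.907516 → y ← -2.492490 + 0.21·(-1.907516) = -2.893068
t=0.420000, y=-2.893068: f=-1.953231 → y ← -2.893068 + 0.21·(-1.953231) = -3.303247
t=0.630000, y=-3.303247: f=-2.007490 → y ← -3.303247 + 0.21·(-2.007490) = -3.724820
y(0.84) ≈ -3.7248

-3.7248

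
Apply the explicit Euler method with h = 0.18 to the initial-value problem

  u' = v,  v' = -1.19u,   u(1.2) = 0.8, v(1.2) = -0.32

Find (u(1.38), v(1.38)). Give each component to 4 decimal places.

Euler on (u,v): u_{n+1} = u_n + h·u', v_{n+1} = v_n + h·v'.
1.200000: (0.800000, -0.320000); f=(-0.320000, -0.952000) → (0.742400, -0.491360)
(u(1.38), v(1.38)) ≈ (0.7424, -0.4914)

0.7424, -0.4914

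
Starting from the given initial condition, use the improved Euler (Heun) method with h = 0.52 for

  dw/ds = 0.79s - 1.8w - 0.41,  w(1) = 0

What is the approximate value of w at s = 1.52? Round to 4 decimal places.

0.2119

Heun: k1 = f(s_n, w_n); k2 = f(s_n + h, w_n + h·k1); w_{n+1} = w_n + (h/2)·(k1 + k2).
s=1.000000, w=0.000000:
  k1 = f(1.000000, 0.000000) = 0.380000
  k2 = f(1.520000, 0.197600) = 0.435120
  w ← 0.000000 + (0.52/2)·(0.380000 + 0.435120) = 0.211931
w(1.52) ≈ 0.2119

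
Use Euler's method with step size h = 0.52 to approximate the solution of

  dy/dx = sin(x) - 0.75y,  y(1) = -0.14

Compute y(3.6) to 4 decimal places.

Euler: y_{n+1} = y_n + h·f(x_n, y_n).
x=1.000000, y=-0.140000: f=0.946471 → y ← -0.140000 + 0.52·0.946471 = 0.352165
x=1.520000, y=0.352165: f=0.734586 → y ← 0.352165 + 0.52·0.734586 = 0.734150
x=2.040000, y=0.734150: f=0.341316 → y ← 0.734150 + 0.52·0.341316 = 0.911634
x=2.560000, y=0.911634: f=-0.134370 → y ← 0.911634 + 0.52·(-0.134370) = 0.841762
x=3.080000, y=0.841762: f=-0.569768 → y ← 0.841762 + 0.52·(-0.569768) = 0.545483
y(3.6) ≈ 0.5455

0.5455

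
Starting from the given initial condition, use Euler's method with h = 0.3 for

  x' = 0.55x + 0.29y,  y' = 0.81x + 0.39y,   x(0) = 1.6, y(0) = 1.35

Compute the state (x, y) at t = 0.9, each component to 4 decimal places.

3.1077, 3.5054

Euler on (x,y): x_{n+1} = x_n + h·x', y_{n+1} = y_n + h·y'.
0.000000: (1.600000, 1.350000); f=(1.271500, 1.822500) → (1.981450, 1.896750)
0.300000: (1.981450, 1.896750); f=(1.639855, 2.344707) → (2.473407, 2.600162)
0.600000: (2.473407, 2.600162); f=(2.114421, 3.017522) → (3.107733, 3.505419)
(x(0.9), y(0.9)) ≈ (3.1077, 3.5054)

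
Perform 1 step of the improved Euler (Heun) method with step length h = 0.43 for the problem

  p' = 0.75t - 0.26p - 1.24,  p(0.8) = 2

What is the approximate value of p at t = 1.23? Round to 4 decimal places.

1.5984

Heun: k1 = f(t_n, p_n); k2 = f(t_n + h, p_n + h·k1); p_{n+1} = p_n + (h/2)·(k1 + k2).
t=0.800000, p=2.000000:
  k1 = f(0.800000, 2.000000) = -1.160000
  k2 = f(1.230000, 1.501200) = -0.707812
  p ← 2.000000 + (0.43/2)·(-1.160000 + (-0.707812)) = 1.598420
p(1.23) ≈ 1.5984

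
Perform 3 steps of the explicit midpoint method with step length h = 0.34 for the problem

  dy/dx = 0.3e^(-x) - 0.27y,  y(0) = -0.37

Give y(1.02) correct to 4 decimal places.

Midpoint: k1 = f(x_n, y_n); k2 = f(x_n + h/2, y_n + (h/2)·k1); y_{n+1} = y_n + h·k2.
x=0.000000, y=-0.370000:
  k1 = f(0.000000, -0.370000) = 0.399900
  k2 = f(0.170000, -0.302017) = 0.334644
  y ← -0.370000 + 0.34·0.334644 = -0.256221
x=0.340000, y=-0.256221:
  k1 = f(0.340000, -0.256221) = 0.282711
  k2 = f(0.510000, -0.208160) = 0.236352
  y ← -0.256221 + 0.34·0.236352 = -0.175861
x=0.680000, y=-0.175861:
  k1 = f(0.680000, -0.175861) = 0.199468
  k2 = f(0.850000, -0.141952) = 0.166551
  y ← -0.175861 + 0.34·0.166551 = -0.119234
y(1.02) ≈ -0.1192

-0.1192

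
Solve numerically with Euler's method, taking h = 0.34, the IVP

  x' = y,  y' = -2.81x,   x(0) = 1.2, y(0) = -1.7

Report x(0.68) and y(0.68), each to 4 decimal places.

-0.3458, -3.4407

Euler on (x,y): x_{n+1} = x_n + h·x', y_{n+1} = y_n + h·y'.
0.000000: (1.200000, -1.700000); f=(-1.700000, -3.372000) → (0.622000, -2.846480)
0.340000: (0.622000, -2.846480); f=(-2.846480, -1.747820) → (-0.345803, -3.440739)
(x(0.68), y(0.68)) ≈ (-0.3458, -3.4407)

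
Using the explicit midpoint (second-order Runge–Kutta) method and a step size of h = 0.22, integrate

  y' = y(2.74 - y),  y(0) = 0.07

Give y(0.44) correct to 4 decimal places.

0.2126

Midpoint: k1 = f(x_n, y_n); k2 = f(x_n + h/2, y_n + (h/2)·k1); y_{n+1} = y_n + h·k2.
x=0.000000, y=0.070000:
  k1 = f(0.000000, 0.070000) = 0.186900
  k2 = f(0.110000, 0.090559) = 0.239931
  y ← 0.070000 + 0.22·0.239931 = 0.122785
x=0.220000, y=0.122785:
  k1 = f(0.220000, 0.122785) = 0.321354
  k2 = f(0.330000, 0.158134) = 0.408280
  y ← 0.122785 + 0.22·0.408280 = 0.212606
y(0.44) ≈ 0.2126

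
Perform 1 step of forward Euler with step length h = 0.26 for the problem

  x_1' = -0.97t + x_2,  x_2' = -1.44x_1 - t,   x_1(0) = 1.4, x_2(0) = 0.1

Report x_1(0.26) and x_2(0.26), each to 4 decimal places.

Euler on (x_1,x_2): x_1_{n+1} = x_1_n + h·x_1', x_2_{n+1} = x_2_n + h·x_2'.
0.000000: (1.400000, 0.100000); f=(0.100000, -2.016000) → (1.426000, -0.424160)
(x_1(0.26), x_2(0.26)) ≈ (1.4260, -0.4242)

1.4260, -0.4242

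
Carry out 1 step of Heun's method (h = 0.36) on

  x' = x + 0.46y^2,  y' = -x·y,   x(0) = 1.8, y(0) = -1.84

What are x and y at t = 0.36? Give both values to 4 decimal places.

Heun on (x,y): k1 = f(t_n, state_n); k2 = f(t_n + h, state_n + h·k1); state_{n+1} = state_n + (h/2)·(k1 + k2).
0.000000: (1.800000, -1.840000)
  k1 = (3.357376, 3.312000)
  predictor → (3.008655, -0.647680)
  k2 = (3.201620, 1.948646)
  → (2.980619, -0.893084)
(x(0.36), y(0.36)) ≈ (2.9806, -0.8931)

2.9806, -0.8931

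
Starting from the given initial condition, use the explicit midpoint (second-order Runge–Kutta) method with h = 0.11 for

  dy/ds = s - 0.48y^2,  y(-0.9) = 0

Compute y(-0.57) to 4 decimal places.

-0.2461

Midpoint: k1 = f(s_n, y_n); k2 = f(s_n + h/2, y_n + (h/2)·k1); y_{n+1} = y_n + h·k2.
s=-0.900000, y=0.000000:
  k1 = f(-0.900000, 0.000000) = -0.900000
  k2 = f(-0.845000, -0.049500) = -0.846176
  y ← 0.000000 + 0.11·(-0.846176) = -0.093079
s=-0.790000, y=-0.093079:
  k1 = f(-0.790000, -0.093079) = -0.794159
  k2 = f(-0.735000, -0.136758) = -0.743977
  y ← -0.093079 + 0.11·(-0.743977) = -0.174917
s=-0.680000, y=-0.174917:
  k1 = f(-0.680000, -0.174917) = -0.694686
  k2 = f(-0.625000, -0.213125) = -0.646803
  y ← -0.174917 + 0.11·(-0.646803) = -0.246065
y(-0.57) ≈ -0.2461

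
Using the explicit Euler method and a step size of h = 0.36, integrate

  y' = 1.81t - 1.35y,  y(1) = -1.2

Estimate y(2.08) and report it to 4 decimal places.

1.5854

Euler: y_{n+1} = y_n + h·f(t_n, y_n).
t=1.000000, y=-1.200000: f=3.430000 → y ← -1.200000 + 0.36·3.430000 = 0.034800
t=1.360000, y=0.034800: f=2.414620 → y ← 0.034800 + 0.36·2.414620 = 0.904063
t=1.720000, y=0.904063: f=1.892715 → y ← 0.904063 + 0.36·1.892715 = 1.585440
y(2.08) ≈ 1.5854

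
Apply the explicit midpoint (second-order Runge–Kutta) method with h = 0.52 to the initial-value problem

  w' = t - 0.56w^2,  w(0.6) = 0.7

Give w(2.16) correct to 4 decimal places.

1.6584

Midpoint: k1 = f(t_n, w_n); k2 = f(t_n + h/2, w_n + (h/2)·k1); w_{n+1} = w_n + h·k2.
t=0.600000, w=0.700000:
  k1 = f(0.600000, 0.700000) = 0.325600
  k2 = f(0.860000, 0.784656) = 0.515216
  w ← 0.700000 + 0.52·0.515216 = 0.967913
t=1.120000, w=0.967913:
  k1 = f(1.120000, 0.967913) = 0.595361
  k2 = f(1.380000, 1.122706) = 0.674137
  w ← 0.967913 + 0.52·0.674137 = 1.318464
t=1.640000, w=1.318464:
  k1 = f(1.640000, 1.318464) = 0.666526
  k2 = f(1.900000, 1.491760) = 0.653804
  w ← 1.318464 + 0.52·0.653804 = 1.658442
w(2.16) ≈ 1.6584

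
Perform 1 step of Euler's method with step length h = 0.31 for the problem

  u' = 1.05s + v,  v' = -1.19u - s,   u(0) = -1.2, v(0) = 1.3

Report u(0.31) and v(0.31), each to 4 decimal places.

Euler on (u,v): u_{n+1} = u_n + h·u', v_{n+1} = v_n + h·v'.
0.000000: (-1.200000, 1.300000); f=(1.300000, 1.428000) → (-0.797000, 1.742680)
(u(0.31), v(0.31)) ≈ (-0.7970, 1.7427)

-0.7970, 1.7427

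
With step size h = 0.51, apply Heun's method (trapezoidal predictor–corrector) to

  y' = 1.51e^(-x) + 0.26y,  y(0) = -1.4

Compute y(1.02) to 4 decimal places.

-0.6615

Heun: k1 = f(x_n, y_n); k2 = f(x_n + h, y_n + h·k1); y_{n+1} = y_n + (h/2)·(k1 + k2).
x=0.000000, y=-1.400000:
  k1 = f(0.000000, -1.400000) = 1.146000
  k2 = f(0.510000, -0.815540) = 0.694708
  y ← -1.400000 + (0.51/2)·(1.146000 + 0.694708) = -0.930619
x=0.510000, y=-0.930619:
  k1 = f(0.510000, -0.930619) = 0.664787
  k2 = f(1.020000, -0.591578) = 0.390688
  y ← -0.930619 + (0.51/2)·(0.664787 + 0.390688) = -0.661473
y(1.02) ≈ -0.6615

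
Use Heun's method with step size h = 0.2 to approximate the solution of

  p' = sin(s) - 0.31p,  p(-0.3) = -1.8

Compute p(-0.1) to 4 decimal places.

Heun: k1 = f(s_n, p_n); k2 = f(s_n + h, p_n + h·k1); p_{n+1} = p_n + (h/2)·(k1 + k2).
s=-0.300000, p=-1.800000:
  k1 = f(-0.300000, -1.800000) = 0.262480
  k2 = f(-0.100000, -1.747504) = 0.441893
  p ← -1.800000 + (0.2/2)·(0.262480 + 0.441893) = -1.729563
p(-0.1) ≈ -1.7296

-1.7296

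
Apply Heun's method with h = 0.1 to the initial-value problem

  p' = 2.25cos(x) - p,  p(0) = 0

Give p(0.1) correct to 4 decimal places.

0.2132

Heun: k1 = f(x_n, p_n); k2 = f(x_n + h, p_n + h·k1); p_{n+1} = p_n + (h/2)·(k1 + k2).
x=0.000000, p=0.000000:
  k1 = f(0.000000, 0.000000) = 2.250000
  k2 = f(0.100000, 0.225000) = 2.013759
  p ← 0.000000 + (0.1/2)·(2.250000 + 2.013759) = 0.213188
p(0.1) ≈ 0.2132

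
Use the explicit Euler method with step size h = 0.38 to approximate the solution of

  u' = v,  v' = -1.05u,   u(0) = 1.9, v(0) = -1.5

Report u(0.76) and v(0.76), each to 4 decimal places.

Euler on (u,v): u_{n+1} = u_n + h·u', v_{n+1} = v_n + h·v'.
0.000000: (1.900000, -1.500000); f=(-1.500000, -1.995000) → (1.330000, -2.258100)
0.380000: (1.330000, -2.258100); f=(-2.258100, -1.396500) → (0.471922, -2.788770)
(u(0.76), v(0.76)) ≈ (0.4719, -2.7888)

0.4719, -2.7888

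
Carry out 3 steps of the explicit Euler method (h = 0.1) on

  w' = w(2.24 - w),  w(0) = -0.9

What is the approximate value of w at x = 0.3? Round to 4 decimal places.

-2.1949

Euler: w_{n+1} = w_n + h·f(x_n, w_n).
x=0.000000, w=-0.900000: f=-2.826000 → w ← -0.900000 + 0.1·(-2.826000) = -1.182600
x=0.100000, w=-1.182600: f=-4.047567 → w ← -1.182600 + 0.1·(-4.047567) = -1.587357
x=0.200000, w=-1.587357: f=-6.075380 → w ← -1.587357 + 0.1·(-6.075380) = -2.194895
w(0.3) ≈ -2.1949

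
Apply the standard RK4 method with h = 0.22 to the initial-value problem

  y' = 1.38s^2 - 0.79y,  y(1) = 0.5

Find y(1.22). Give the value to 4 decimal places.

0.7667

RK4: k1 = f(s_n, y_n); k2 = f(s_n + h/2, y_n + (h/2)·k1); k3 = f(s_n + h/2, y_n + (h/2)·k2); k4 = f(s_n + h, y_n + h·k3); y_{n+1} = y_n + (h/6)·(k1 + 2k2 + 2k3 + k4).
s=1.000000, y=0.500000:
  k1 = f(1.000000, 0.500000) = 0.985000
  k2 = f(1.110000, 0.608350) = 1.219702
  k3 = f(1.110000, 0.634167) = 1.199306
  k4 = f(1.220000, 0.763847) = 1.450553
  y ← 0.500000 + (0.22/6)·(k1 + 2k2 + 2k3 + k4) = 0.766697
y(1.22) ≈ 0.7667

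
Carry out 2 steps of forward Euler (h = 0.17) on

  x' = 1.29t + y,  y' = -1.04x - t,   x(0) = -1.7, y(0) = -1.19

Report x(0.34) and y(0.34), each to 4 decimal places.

-2.0162, -0.5820

Euler on (x,y): x_{n+1} = x_n + h·x', y_{n+1} = y_n + h·y'.
0.000000: (-1.700000, -1.190000); f=(-1.190000, 1.768000) → (-1.902300, -0.889440)
0.170000: (-1.902300, -0.889440); f=(-0.670140, 1.808392) → (-2.016224, -0.582013)
(x(0.34), y(0.34)) ≈ (-2.0162, -0.5820)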